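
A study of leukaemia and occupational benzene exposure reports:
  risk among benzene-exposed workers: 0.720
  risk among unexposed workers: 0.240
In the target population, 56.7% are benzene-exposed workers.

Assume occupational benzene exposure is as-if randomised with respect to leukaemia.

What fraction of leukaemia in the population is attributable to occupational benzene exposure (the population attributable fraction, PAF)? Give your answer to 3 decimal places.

Let p₁ = 0.72, p₀ = 0.24.
Overall risk P(Y=1) = π·p₁ + (1−π)·p₀ = 0.567×0.72 + 0.433×0.24 = 0.51216.
Under exogeneity, PAF = [P(Y=1) − p₀] / P(Y=1).
PAF = (0.51216 − 0.24) / 0.51216 ≈ 0.5314

PAF ≈ 0.531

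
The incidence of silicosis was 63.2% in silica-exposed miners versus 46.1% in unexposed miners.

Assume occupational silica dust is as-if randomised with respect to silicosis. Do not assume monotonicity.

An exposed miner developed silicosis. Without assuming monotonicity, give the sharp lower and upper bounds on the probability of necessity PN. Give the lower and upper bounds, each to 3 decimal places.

p₁ = 0.632, p₀ = 0.461.
Under exogeneity alone the bounds on PN are max{0,(p₁−p₀)/p₁} ≤ PN ≤ min{1,(1−p₀)/p₁}.
  lower = (p₁ − p₀)/p₁ = 0.171 / 0.632 ≈ 0.2706
  upper = min{1, (1 − p₀)/p₁} = 0.539 / 0.632 ≈ 0.8528

0.271 ≤ PN ≤ 0.853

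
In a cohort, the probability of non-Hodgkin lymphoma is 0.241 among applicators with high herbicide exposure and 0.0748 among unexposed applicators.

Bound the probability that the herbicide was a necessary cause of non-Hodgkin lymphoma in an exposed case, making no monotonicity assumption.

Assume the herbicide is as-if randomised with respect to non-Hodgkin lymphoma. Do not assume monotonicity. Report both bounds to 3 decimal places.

0.690 ≤ PN ≤ 1.000

Let p₁ = 0.241, p₀ = 0.0748.
Under exogeneity alone the bounds on PN are max{0,(p₁−p₀)/p₁} ≤ PN ≤ min{1,(1−p₀)/p₁}.
  lower = (p₁ − p₀)/p₁ = 0.1662 / 0.241 ≈ 0.6896
  upper = min{1, (1 − p₀)/p₁} = 0.9252 / 0.241 ≈ 3.8390 → capped at 1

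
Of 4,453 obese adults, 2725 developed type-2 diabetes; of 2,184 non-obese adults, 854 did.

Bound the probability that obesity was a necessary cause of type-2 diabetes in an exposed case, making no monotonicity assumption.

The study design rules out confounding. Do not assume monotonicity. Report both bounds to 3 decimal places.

0.361 ≤ PN ≤ 0.995

p₁ = P(outcome | exposed) = 2725/4453 = 0.61195
p₀ = P(outcome | unexposed) = 854/2184 = 0.39103
Under exogeneity alone the bounds on PN are max{0,(p₁−p₀)/p₁} ≤ PN ≤ min{1,(1−p₀)/p₁}.
  lower = (p₁ − p₀)/p₁ = 0.22092 / 0.61195 ≈ 0.3610
  upper = min{1, (1 − p₀)/p₁} = 0.60897 / 0.61195 ≈ 0.9951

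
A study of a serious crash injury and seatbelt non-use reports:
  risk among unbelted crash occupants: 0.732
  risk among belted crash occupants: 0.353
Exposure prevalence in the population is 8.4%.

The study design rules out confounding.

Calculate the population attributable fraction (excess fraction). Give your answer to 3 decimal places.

Let p₁ = 0.732, p₀ = 0.353.
Overall risk P(Y=1) = π·p₁ + (1−π)·p₀ = 0.084×0.732 + 0.916×0.353 = 0.38484.
Under exogeneity, PAF = [P(Y=1) − p₀] / P(Y=1).
PAF = (0.38484 − 0.353) / 0.38484 ≈ 0.0827

PAF ≈ 0.083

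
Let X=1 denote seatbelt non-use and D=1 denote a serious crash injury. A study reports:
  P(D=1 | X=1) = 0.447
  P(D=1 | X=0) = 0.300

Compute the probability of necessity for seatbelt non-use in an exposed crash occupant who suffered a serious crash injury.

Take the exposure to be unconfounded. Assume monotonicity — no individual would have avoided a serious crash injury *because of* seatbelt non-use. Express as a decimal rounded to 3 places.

Let p₁ = 0.447, p₀ = 0.3.
Under exogeneity and monotonicity, PN = (p₁ − p₀) / p₁.
PN = (0.447 − 0.3) / 0.447 = 0.147 / 0.447 ≈ 0.3289

PN ≈ 0.329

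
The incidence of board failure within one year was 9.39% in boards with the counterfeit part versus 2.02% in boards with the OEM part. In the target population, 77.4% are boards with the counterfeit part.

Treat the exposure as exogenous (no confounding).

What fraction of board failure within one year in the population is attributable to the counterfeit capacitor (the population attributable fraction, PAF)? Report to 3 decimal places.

p₁ = 0.0939, p₀ = 0.0202.
Overall risk P(Y=1) = π·p₁ + (1−π)·p₀ = 0.774×0.0939 + 0.226×0.0202 = 0.077244.
Under exogeneity, PAF = [P(Y=1) − p₀] / P(Y=1).
PAF = (0.077244 − 0.0202) / 0.077244 ≈ 0.7385

PAF ≈ 0.738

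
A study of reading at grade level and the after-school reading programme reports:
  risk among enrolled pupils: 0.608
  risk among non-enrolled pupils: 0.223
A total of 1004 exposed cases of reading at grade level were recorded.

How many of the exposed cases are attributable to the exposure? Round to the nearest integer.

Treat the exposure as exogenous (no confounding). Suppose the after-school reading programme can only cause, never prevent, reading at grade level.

about 636 cases

Let p₁ = 0.608, p₀ = 0.223.
PN = (p₁ − p₀)/p₁ = (0.608 − 0.223) / 0.608 ≈ 0.63322.
Attributable cases ≈ PN × (exposed cases) = 0.63322 × 1004 ≈ 635.76.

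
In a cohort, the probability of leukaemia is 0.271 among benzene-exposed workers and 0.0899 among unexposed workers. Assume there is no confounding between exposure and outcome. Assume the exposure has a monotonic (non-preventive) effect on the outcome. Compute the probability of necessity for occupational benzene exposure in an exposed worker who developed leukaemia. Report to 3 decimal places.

PN ≈ 0.668

Let p₁ = 0.271, p₀ = 0.0899.
Under exogeneity and monotonicity, PN = (p₁ − p₀) / p₁.
PN = (0.271 − 0.0899) / 0.271 = 0.1811 / 0.271 ≈ 0.6683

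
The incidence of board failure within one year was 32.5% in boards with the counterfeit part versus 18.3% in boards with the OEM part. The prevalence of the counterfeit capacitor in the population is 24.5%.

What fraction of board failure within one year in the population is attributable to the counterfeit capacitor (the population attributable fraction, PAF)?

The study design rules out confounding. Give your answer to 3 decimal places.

PAF ≈ 0.160

p₁ = 0.325, p₀ = 0.183.
Overall risk P(Y=1) = π·p₁ + (1−π)·p₀ = 0.245×0.325 + 0.755×0.183 = 0.21779.
Under exogeneity, PAF = [P(Y=1) − p₀] / P(Y=1).
PAF = (0.21779 − 0.183) / 0.21779 ≈ 0.1597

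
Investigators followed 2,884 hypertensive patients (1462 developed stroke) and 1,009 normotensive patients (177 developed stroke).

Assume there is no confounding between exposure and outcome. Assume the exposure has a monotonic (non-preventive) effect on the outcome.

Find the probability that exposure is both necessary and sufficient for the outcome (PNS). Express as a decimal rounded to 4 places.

p₁ = P(outcome | exposed) = 1462/2884 = 0.50693
p₀ = P(outcome | unexposed) = 177/1009 = 0.17542
Under exogeneity and monotonicity, PNS = p₁ − p₀.
PNS = 0.50693 − 0.17542 = 0.33151

PNS ≈ 0.3315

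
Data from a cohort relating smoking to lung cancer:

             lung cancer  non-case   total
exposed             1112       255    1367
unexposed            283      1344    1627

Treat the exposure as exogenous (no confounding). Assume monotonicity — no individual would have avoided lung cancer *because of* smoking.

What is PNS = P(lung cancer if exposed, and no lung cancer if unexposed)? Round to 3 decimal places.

PNS ≈ 0.640

p₁ = P(outcome | exposed) = 1112/1367 = 0.81346
p₀ = P(outcome | unexposed) = 283/1627 = 0.17394
Under exogeneity and monotonicity, PNS = p₁ − p₀.
PNS = 0.81346 − 0.17394 = 0.63952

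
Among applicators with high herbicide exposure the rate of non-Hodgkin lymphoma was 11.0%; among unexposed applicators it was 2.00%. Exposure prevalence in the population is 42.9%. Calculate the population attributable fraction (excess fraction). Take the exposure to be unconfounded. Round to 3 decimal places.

p₁ = 0.11, p₀ = 0.02.
Overall risk P(Y=1) = π·p₁ + (1−π)·p₀ = 0.429×0.11 + 0.571×0.02 = 0.05861.
Under exogeneity, PAF = [P(Y=1) − p₀] / P(Y=1).
PAF = (0.05861 − 0.02) / 0.05861 ≈ 0.6588

PAF ≈ 0.659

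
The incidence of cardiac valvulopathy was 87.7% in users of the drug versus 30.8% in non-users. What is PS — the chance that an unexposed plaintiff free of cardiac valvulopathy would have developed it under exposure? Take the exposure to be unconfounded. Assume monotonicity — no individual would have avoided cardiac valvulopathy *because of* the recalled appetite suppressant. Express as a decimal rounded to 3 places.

p₁ = 0.877, p₀ = 0.308.
Under exogeneity and monotonicity, PS = (p₁ − p₀) / (1 − p₀).
PS = (0.877 − 0.308) / (1 − 0.308) = 0.569 / 0.692 ≈ 0.8223

PS ≈ 0.822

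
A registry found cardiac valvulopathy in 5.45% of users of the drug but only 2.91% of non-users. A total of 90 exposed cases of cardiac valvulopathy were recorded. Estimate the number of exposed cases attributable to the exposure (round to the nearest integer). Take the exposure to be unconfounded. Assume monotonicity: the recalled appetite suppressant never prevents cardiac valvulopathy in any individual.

about 42 cases

p₁ = 0.0545, p₀ = 0.0291.
PN = (p₁ − p₀)/p₁ = (0.0545 − 0.0291) / 0.0545 ≈ 0.46606.
Attributable cases ≈ PN × (exposed cases) = 0.46606 × 90 ≈ 41.94.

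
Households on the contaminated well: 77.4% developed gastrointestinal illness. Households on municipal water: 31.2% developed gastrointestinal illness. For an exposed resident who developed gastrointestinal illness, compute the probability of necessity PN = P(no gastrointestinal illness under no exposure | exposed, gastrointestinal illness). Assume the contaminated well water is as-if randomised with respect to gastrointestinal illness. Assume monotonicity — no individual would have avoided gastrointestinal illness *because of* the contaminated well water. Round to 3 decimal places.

PN ≈ 0.597

p₁ = 0.774, p₀ = 0.312.
Under exogeneity and monotonicity, PN = (p₁ − p₀) / p₁.
PN = (0.774 − 0.312) / 0.774 = 0.462 / 0.774 ≈ 0.5969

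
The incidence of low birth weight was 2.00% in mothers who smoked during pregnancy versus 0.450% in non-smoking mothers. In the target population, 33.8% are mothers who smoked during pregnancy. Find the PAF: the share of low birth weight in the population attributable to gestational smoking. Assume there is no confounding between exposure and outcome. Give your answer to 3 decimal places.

PAF ≈ 0.538

p₁ = 0.02, p₀ = 0.0045.
Overall risk P(Y=1) = π·p₁ + (1−π)·p₀ = 0.338×0.02 + 0.662×0.0045 = 0.009739.
Under exogeneity, PAF = [P(Y=1) − p₀] / P(Y=1).
PAF = (0.009739 − 0.0045) / 0.009739 ≈ 0.5379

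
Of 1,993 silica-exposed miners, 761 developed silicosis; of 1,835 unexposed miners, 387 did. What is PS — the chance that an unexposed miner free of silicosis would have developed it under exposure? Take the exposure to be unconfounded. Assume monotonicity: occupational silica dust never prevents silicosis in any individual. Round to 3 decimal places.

PS ≈ 0.217

p₁ = P(outcome | exposed) = 761/1993 = 0.38184
p₀ = P(outcome | unexposed) = 387/1835 = 0.2109
Under exogeneity and monotonicity, PS = (p₁ − p₀) / (1 − p₀).
PS = (0.38184 − 0.2109) / (1 − 0.2109) = 0.17094 / 0.7891 ≈ 0.2166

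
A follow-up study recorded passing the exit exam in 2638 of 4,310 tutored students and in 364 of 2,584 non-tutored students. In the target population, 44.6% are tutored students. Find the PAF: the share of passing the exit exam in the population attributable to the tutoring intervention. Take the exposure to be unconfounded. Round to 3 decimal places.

PAF ≈ 0.599

p₁ = P(outcome | exposed) = 2638/4310 = 0.61206
p₀ = P(outcome | unexposed) = 364/2584 = 0.14087
Overall risk P(Y=1) = π·p₁ + (1−π)·p₀ = 0.446×0.61206 + 0.554×0.14087 = 0.35102.
Under exogeneity, PAF = [P(Y=1) − p₀] / P(Y=1).
PAF = (0.35102 − 0.14087) / 0.35102 ≈ 0.5987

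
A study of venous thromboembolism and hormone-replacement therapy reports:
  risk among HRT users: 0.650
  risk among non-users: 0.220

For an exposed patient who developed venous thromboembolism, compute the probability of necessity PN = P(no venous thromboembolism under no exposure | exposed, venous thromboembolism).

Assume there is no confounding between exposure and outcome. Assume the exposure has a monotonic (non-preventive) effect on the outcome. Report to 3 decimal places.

PN ≈ 0.662

Let p₁ = 0.65, p₀ = 0.22.
Under exogeneity and monotonicity, PN = (p₁ − p₀) / p₁.
PN = (0.65 − 0.22) / 0.65 = 0.43 / 0.65 ≈ 0.6615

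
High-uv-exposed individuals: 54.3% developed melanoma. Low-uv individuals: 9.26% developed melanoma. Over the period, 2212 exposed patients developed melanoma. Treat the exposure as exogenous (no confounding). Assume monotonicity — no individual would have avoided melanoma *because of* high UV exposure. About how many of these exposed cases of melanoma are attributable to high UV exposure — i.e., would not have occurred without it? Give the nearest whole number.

p₁ = 0.543, p₀ = 0.0926.
PN = (p₁ − p₀)/p₁ = (0.543 − 0.0926) / 0.543 ≈ 0.82947.
Attributable cases ≈ PN × (exposed cases) = 0.82947 × 2212 ≈ 1834.78.

about 1835 cases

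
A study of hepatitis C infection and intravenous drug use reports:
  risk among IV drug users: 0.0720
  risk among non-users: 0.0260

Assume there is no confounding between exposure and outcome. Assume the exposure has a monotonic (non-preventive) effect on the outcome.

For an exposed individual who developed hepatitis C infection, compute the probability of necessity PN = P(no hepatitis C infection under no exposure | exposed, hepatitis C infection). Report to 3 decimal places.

Let p₁ = 0.072, p₀ = 0.026.
Under exogeneity and monotonicity, PN = (p₁ − p₀) / p₁.
PN = (0.072 − 0.026) / 0.072 = 0.046 / 0.072 ≈ 0.6389

PN ≈ 0.639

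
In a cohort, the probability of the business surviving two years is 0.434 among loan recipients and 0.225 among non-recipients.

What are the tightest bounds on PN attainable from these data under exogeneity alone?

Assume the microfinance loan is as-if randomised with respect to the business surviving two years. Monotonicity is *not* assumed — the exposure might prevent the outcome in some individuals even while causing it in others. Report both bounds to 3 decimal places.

0.482 ≤ PN ≤ 1.000

Let p₁ = 0.434, p₀ = 0.225.
Under exogeneity alone the bounds on PN are max{0,(p₁−p₀)/p₁} ≤ PN ≤ min{1,(1−p₀)/p₁}.
  lower = (p₁ − p₀)/p₁ = 0.209 / 0.434 ≈ 0.4816
  upper = min{1, (1 − p₀)/p₁} = 0.775 / 0.434 ≈ 1.7857 → capped at 1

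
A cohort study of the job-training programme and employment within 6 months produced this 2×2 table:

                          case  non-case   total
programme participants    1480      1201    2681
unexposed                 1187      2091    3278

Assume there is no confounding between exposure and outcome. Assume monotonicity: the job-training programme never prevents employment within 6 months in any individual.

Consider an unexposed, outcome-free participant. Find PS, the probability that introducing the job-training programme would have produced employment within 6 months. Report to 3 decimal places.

p₁ = P(outcome | exposed) = 1480/2681 = 0.55203
p₀ = P(outcome | unexposed) = 1187/3278 = 0.36211
Under exogeneity and monotonicity, PS = (p₁ − p₀) / (1 − p₀).
PS = (0.55203 − 0.36211) / (1 − 0.36211) = 0.18992 / 0.63789 ≈ 0.2977

PS ≈ 0.298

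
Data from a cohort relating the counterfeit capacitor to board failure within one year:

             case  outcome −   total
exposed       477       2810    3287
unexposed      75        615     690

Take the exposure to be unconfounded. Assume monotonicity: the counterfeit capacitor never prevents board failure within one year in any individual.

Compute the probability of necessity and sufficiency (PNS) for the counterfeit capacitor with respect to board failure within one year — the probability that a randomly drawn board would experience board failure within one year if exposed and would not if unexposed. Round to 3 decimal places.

PNS ≈ 0.036

p₁ = P(outcome | exposed) = 477/3287 = 0.14512
p₀ = P(outcome | unexposed) = 75/690 = 0.1087
Under exogeneity and monotonicity, PNS = p₁ − p₀.
PNS = 0.14512 − 0.1087 = 0.036421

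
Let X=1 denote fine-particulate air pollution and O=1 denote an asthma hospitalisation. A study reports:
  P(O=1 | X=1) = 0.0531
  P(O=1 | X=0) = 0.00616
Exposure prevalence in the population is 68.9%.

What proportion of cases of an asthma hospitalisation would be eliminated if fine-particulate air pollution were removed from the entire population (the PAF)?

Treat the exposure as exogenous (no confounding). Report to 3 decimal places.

Let p₁ = 0.0531, p₀ = 0.00616.
Overall risk P(Y=1) = π·p₁ + (1−π)·p₀ = 0.689×0.0531 + 0.311×0.00616 = 0.038502.
Under exogeneity, PAF = [P(Y=1) − p₀] / P(Y=1).
PAF = (0.038502 − 0.00616) / 0.038502 ≈ 0.8400

PAF ≈ 0.840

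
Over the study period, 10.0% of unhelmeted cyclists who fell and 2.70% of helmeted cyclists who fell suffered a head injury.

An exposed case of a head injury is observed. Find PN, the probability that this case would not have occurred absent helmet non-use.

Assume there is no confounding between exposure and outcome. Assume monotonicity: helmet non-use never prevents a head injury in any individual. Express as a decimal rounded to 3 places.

PN ≈ 0.730

p₁ = 0.1, p₀ = 0.027.
Under exogeneity and monotonicity, PN = (p₁ − p₀) / p₁.
PN = (0.1 − 0.027) / 0.1 = 0.073 / 0.1 ≈ 0.7300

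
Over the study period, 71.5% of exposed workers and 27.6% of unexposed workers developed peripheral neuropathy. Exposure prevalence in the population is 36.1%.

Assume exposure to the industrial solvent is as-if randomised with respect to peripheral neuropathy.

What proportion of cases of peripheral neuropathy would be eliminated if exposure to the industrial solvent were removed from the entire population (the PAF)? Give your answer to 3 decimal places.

p₁ = 0.715, p₀ = 0.276.
Overall risk P(Y=1) = π·p₁ + (1−π)·p₀ = 0.361×0.715 + 0.639×0.276 = 0.43448.
Under exogeneity, PAF = [P(Y=1) − p₀] / P(Y=1).
PAF = (0.43448 − 0.276) / 0.43448 ≈ 0.3648

PAF ≈ 0.365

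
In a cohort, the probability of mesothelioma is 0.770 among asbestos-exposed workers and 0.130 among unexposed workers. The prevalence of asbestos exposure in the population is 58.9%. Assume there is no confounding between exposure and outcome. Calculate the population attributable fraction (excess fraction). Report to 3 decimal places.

PAF ≈ 0.744

Let p₁ = 0.77, p₀ = 0.13.
Overall risk P(Y=1) = π·p₁ + (1−π)·p₀ = 0.589×0.77 + 0.411×0.13 = 0.50696.
Under exogeneity, PAF = [P(Y=1) − p₀] / P(Y=1).
PAF = (0.50696 − 0.13) / 0.50696 ≈ 0.7436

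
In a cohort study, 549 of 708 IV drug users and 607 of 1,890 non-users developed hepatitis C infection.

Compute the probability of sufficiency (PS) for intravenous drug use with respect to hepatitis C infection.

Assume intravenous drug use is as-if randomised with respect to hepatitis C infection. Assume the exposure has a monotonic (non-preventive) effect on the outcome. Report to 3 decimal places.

p₁ = P(outcome | exposed) = 549/708 = 0.77542
p₀ = P(outcome | unexposed) = 607/1890 = 0.32116
Under exogeneity and monotonicity, PS = (p₁ − p₀) / (1 − p₀).
PS = (0.77542 − 0.32116) / (1 − 0.32116) = 0.45426 / 0.67884 ≈ 0.6692

PS ≈ 0.669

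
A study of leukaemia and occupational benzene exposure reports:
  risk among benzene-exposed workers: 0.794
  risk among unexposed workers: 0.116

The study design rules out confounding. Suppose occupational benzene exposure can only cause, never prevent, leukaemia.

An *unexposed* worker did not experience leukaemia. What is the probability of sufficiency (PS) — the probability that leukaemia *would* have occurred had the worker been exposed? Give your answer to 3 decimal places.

PS ≈ 0.767

Let p₁ = 0.794, p₀ = 0.116.
Under exogeneity and monotonicity, PS = (p₁ − p₀) / (1 − p₀).
PS = (0.794 − 0.116) / (1 − 0.116) = 0.678 / 0.884 ≈ 0.7670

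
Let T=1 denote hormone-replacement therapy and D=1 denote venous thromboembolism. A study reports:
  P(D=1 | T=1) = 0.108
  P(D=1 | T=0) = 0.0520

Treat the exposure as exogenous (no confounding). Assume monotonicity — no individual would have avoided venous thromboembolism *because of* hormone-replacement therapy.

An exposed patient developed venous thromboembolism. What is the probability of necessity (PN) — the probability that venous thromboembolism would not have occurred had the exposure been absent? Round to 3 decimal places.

Let p₁ = 0.108, p₀ = 0.052.
Under exogeneity and monotonicity, PN = (p₁ − p₀) / p₁.
PN = (0.108 − 0.052) / 0.108 = 0.056 / 0.108 ≈ 0.5185

PN ≈ 0.519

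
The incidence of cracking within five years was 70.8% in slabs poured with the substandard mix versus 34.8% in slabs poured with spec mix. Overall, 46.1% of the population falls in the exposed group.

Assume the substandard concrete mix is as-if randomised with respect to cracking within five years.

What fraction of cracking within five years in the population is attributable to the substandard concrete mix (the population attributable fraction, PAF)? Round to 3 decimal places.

PAF ≈ 0.323

p₁ = 0.708, p₀ = 0.348.
Overall risk P(Y=1) = π·p₁ + (1−π)·p₀ = 0.461×0.708 + 0.539×0.348 = 0.51396.
Under exogeneity, PAF = [P(Y=1) − p₀] / P(Y=1).
PAF = (0.51396 − 0.348) / 0.51396 ≈ 0.3229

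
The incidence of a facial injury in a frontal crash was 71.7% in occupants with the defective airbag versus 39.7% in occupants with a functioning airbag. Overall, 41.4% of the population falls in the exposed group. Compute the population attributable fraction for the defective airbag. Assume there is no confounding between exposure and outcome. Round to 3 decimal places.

PAF ≈ 0.250

p₁ = 0.717, p₀ = 0.397.
Overall risk P(Y=1) = π·p₁ + (1−π)·p₀ = 0.414×0.717 + 0.586×0.397 = 0.52948.
Under exogeneity, PAF = [P(Y=1) − p₀] / P(Y=1).
PAF = (0.52948 − 0.397) / 0.52948 ≈ 0.2502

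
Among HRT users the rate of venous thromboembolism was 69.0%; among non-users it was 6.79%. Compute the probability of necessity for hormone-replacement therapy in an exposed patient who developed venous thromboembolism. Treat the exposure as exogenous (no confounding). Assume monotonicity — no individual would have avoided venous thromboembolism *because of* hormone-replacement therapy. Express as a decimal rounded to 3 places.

PN ≈ 0.902

p₁ = 0.69, p₀ = 0.0679.
Under exogeneity and monotonicity, PN = (p₁ − p₀) / p₁.
PN = (0.69 − 0.0679) / 0.69 = 0.6221 / 0.69 ≈ 0.9016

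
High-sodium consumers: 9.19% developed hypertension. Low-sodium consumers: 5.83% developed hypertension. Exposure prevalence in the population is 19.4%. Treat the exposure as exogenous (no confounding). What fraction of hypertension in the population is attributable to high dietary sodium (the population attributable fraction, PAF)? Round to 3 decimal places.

p₁ = 0.0919, p₀ = 0.0583.
Overall risk P(Y=1) = π·p₁ + (1−π)·p₀ = 0.194×0.0919 + 0.806×0.0583 = 0.064818.
Under exogeneity, PAF = [P(Y=1) − p₀] / P(Y=1).
PAF = (0.064818 − 0.0583) / 0.064818 ≈ 0.1006

PAF ≈ 0.101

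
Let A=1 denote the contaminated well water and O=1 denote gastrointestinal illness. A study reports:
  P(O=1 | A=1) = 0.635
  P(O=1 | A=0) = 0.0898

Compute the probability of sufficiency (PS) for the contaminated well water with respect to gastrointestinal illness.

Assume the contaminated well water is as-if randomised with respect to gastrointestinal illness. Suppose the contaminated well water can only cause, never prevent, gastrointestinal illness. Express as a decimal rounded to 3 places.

PS ≈ 0.599

Let p₁ = 0.635, p₀ = 0.0898.
Under exogeneity and monotonicity, PS = (p₁ − p₀) / (1 − p₀).
PS = (0.635 − 0.0898) / (1 − 0.0898) = 0.5452 / 0.9102 ≈ 0.5990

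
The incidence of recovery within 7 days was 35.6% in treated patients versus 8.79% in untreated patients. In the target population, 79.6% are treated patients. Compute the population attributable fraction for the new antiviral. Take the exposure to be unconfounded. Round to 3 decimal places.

p₁ = 0.356, p₀ = 0.0879.
Overall risk P(Y=1) = π·p₁ + (1−π)·p₀ = 0.796×0.356 + 0.204×0.0879 = 0.30131.
Under exogeneity, PAF = [P(Y=1) − p₀] / P(Y=1).
PAF = (0.30131 − 0.0879) / 0.30131 ≈ 0.7083

PAF ≈ 0.708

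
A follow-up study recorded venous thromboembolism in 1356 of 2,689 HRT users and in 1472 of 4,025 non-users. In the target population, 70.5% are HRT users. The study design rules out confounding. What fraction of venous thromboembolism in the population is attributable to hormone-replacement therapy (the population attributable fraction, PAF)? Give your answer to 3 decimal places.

PAF ≈ 0.211

p₁ = P(outcome | exposed) = 1356/2689 = 0.50428
p₀ = P(outcome | unexposed) = 1472/4025 = 0.36571
Overall risk P(Y=1) = π·p₁ + (1−π)·p₀ = 0.705×0.50428 + 0.295×0.36571 = 0.4634.
Under exogeneity, PAF = [P(Y=1) − p₀] / P(Y=1).
PAF = (0.4634 − 0.36571) / 0.4634 ≈ 0.2108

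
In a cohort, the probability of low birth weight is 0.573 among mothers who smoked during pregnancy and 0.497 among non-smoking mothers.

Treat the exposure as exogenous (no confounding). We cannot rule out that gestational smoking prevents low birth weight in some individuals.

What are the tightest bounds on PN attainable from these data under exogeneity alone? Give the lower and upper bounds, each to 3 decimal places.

Let p₁ = 0.573, p₀ = 0.497.
Under exogeneity alone the bounds on PN are max{0,(p₁−p₀)/p₁} ≤ PN ≤ min{1,(1−p₀)/p₁}.
  lower = (p₁ − p₀)/p₁ = 0.076 / 0.573 ≈ 0.1326
  upper = min{1, (1 − p₀)/p₁} = 0.503 / 0.573 ≈ 0.8778

0.133 ≤ PN ≤ 0.878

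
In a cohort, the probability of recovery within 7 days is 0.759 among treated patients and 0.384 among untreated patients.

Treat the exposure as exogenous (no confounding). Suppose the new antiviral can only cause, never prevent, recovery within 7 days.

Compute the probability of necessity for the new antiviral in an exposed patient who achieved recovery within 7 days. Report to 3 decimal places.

Let p₁ = 0.759, p₀ = 0.384.
Under exogeneity and monotonicity, PN = (p₁ − p₀) / p₁.
PN = (0.759 − 0.384) / 0.759 = 0.375 / 0.759 ≈ 0.4941

PN ≈ 0.494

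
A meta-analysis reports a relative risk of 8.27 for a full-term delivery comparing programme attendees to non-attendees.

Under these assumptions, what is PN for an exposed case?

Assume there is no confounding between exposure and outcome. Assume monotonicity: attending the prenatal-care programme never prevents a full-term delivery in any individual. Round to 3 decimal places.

PN ≈ 0.879

Under exogeneity and monotonicity, PN = (RR − 1) / RR = 1 − 1/RR.
PN = (8.27 − 1) / 8.27 = 7.27 / 8.27 ≈ 0.8791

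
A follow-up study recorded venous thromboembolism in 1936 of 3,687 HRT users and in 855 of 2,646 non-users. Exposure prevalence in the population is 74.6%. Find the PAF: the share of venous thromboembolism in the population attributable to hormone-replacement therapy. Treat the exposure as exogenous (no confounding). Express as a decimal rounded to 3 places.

PAF ≈ 0.318

p₁ = P(outcome | exposed) = 1936/3687 = 0.52509
p₀ = P(outcome | unexposed) = 855/2646 = 0.32313
Overall risk P(Y=1) = π·p₁ + (1−π)·p₀ = 0.746×0.52509 + 0.254×0.32313 = 0.47379.
Under exogeneity, PAF = [P(Y=1) − p₀] / P(Y=1).
PAF = (0.47379 − 0.32313) / 0.47379 ≈ 0.3180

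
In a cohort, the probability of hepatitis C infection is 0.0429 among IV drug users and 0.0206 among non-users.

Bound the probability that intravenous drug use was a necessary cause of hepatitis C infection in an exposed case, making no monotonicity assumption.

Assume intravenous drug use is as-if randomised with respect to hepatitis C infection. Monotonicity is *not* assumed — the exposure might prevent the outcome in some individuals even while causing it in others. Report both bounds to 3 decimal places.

0.520 ≤ PN ≤ 1.000

Let p₁ = 0.0429, p₀ = 0.0206.
Under exogeneity alone the bounds on PN are max{0,(p₁−p₀)/p₁} ≤ PN ≤ min{1,(1−p₀)/p₁}.
  lower = (p₁ − p₀)/p₁ = 0.0223 / 0.0429 ≈ 0.5198
  upper = min{1, (1 − p₀)/p₁} = 0.9794 / 0.0429 ≈ 22.8298 → capped at 1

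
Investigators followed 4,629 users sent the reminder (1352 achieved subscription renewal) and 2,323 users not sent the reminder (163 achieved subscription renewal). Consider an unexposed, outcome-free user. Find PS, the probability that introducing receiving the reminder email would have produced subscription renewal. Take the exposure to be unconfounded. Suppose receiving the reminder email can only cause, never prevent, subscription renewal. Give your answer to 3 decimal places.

PS ≈ 0.239

p₁ = P(outcome | exposed) = 1352/4629 = 0.29207
p₀ = P(outcome | unexposed) = 163/2323 = 0.070168
Under exogeneity and monotonicity, PS = (p₁ − p₀) / (1 − p₀).
PS = (0.29207 − 0.070168) / (1 − 0.070168) = 0.2219 / 0.92983 ≈ 0.2386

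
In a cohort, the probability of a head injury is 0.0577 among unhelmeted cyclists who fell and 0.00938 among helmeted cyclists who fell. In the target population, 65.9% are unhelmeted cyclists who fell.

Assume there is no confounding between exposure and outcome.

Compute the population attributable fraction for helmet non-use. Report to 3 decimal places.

PAF ≈ 0.772

Let p₁ = 0.0577, p₀ = 0.00938.
Overall risk P(Y=1) = π·p₁ + (1−π)·p₀ = 0.659×0.0577 + 0.341×0.00938 = 0.041223.
Under exogeneity, PAF = [P(Y=1) − p₀] / P(Y=1).
PAF = (0.041223 − 0.00938) / 0.041223 ≈ 0.7725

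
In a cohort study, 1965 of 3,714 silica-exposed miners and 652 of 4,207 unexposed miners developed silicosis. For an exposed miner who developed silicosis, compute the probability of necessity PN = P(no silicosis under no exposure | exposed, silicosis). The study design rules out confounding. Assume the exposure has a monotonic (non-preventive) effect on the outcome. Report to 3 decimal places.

PN ≈ 0.707

p₁ = P(outcome | exposed) = 1965/3714 = 0.52908
p₀ = P(outcome | unexposed) = 652/4207 = 0.15498
Under exogeneity and monotonicity, PN = (p₁ − p₀) / p₁.
PN = (0.52908 − 0.15498) / 0.52908 = 0.3741 / 0.52908 ≈ 0.7071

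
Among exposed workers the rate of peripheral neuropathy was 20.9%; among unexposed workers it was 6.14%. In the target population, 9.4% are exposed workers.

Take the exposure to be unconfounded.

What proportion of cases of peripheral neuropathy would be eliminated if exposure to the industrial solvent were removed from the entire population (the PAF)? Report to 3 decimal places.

p₁ = 0.209, p₀ = 0.0614.
Overall risk P(Y=1) = π·p₁ + (1−π)·p₀ = 0.094×0.209 + 0.906×0.0614 = 0.075274.
Under exogeneity, PAF = [P(Y=1) − p₀] / P(Y=1).
PAF = (0.075274 − 0.0614) / 0.075274 ≈ 0.1843

PAF ≈ 0.184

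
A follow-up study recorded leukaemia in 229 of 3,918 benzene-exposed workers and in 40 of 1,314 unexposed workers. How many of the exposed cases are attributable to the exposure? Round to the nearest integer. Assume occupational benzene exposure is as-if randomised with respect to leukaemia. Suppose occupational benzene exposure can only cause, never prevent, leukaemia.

p₁ = P(outcome | exposed) = 229/3918 = 0.058448
p₀ = P(outcome | unexposed) = 40/1314 = 0.030441
PN = (p₁ − p₀)/p₁ = (0.058448 − 0.030441) / 0.058448 ≈ 0.47917.
Attributable cases ≈ PN × (exposed cases) = 0.47917 × 229 ≈ 109.73.

about 110 cases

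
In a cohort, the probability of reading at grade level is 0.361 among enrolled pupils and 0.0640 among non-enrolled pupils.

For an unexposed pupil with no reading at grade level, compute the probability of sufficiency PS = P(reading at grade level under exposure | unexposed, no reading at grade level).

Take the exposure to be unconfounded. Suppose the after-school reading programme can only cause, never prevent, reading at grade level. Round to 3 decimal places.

Let p₁ = 0.361, p₀ = 0.064.
Under exogeneity and monotonicity, PS = (p₁ − p₀) / (1 − p₀).
PS = (0.361 − 0.064) / (1 − 0.064) = 0.297 / 0.936 ≈ 0.3173

PS ≈ 0.317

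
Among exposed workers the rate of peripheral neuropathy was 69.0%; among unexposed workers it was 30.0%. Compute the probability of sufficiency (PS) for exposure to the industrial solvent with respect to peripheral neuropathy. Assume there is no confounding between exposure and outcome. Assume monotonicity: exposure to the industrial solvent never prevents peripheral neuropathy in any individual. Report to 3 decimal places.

PS ≈ 0.557

p₁ = 0.69, p₀ = 0.3.
Under exogeneity and monotonicity, PS = (p₁ − p₀) / (1 − p₀).
PS = (0.69 − 0.3) / (1 − 0.3) = 0.39 / 0.7 ≈ 0.5571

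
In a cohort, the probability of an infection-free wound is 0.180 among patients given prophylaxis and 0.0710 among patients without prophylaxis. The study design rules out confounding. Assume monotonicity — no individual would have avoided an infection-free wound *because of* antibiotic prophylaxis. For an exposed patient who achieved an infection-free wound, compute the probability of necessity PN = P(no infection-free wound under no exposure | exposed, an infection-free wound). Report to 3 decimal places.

Let p₁ = 0.18, p₀ = 0.071.
Under exogeneity and monotonicity, PN = (p₁ − p₀) / p₁.
PN = (0.18 − 0.071) / 0.18 = 0.109 / 0.18 ≈ 0.6056

PN ≈ 0.606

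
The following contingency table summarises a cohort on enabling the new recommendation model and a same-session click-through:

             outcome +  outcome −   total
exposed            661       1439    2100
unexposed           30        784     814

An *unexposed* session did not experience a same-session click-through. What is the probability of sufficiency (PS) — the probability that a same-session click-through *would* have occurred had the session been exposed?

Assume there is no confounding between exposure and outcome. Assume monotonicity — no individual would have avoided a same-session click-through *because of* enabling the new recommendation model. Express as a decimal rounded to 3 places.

PS ≈ 0.289

p₁ = P(outcome | exposed) = 661/2100 = 0.31476
p₀ = P(outcome | unexposed) = 30/814 = 0.036855
Under exogeneity and monotonicity, PS = (p₁ − p₀)/(1 − p₀).
PS = (0.31476 − 0.036855) / 0.96314 ≈ 0.2885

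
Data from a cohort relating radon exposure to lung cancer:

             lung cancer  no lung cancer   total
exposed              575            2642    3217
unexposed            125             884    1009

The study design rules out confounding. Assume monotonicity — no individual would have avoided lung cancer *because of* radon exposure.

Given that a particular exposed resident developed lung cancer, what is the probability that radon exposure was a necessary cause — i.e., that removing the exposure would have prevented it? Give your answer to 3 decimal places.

PN ≈ 0.307

p₁ = P(outcome | exposed) = 575/3217 = 0.17874
p₀ = P(outcome | unexposed) = 125/1009 = 0.12389
Under exogeneity and monotonicity, PN = (p₁ − p₀) / p₁.
PN = (0.17874 − 0.12389) / 0.17874 = 0.054853 / 0.17874 ≈ 0.3069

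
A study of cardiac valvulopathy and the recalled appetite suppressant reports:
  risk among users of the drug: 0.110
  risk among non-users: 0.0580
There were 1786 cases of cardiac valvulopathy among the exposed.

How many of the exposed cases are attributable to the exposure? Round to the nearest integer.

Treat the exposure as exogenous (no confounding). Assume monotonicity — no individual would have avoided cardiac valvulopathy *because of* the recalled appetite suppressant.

about 844 cases

Let p₁ = 0.11, p₀ = 0.058.
PN = (p₁ − p₀)/p₁ = (0.11 − 0.058) / 0.11 ≈ 0.47273.
Attributable cases ≈ PN × (exposed cases) = 0.47273 × 1786 ≈ 844.29.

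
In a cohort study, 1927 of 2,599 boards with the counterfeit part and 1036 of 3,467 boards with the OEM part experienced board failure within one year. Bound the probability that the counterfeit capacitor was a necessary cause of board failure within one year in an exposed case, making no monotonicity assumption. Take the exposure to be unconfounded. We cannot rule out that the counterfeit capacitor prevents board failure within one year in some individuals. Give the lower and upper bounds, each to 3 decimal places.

0.597 ≤ PN ≤ 0.946

p₁ = P(outcome | exposed) = 1927/2599 = 0.74144
p₀ = P(outcome | unexposed) = 1036/3467 = 0.29882
Under exogeneity alone the bounds on PN are max{0,(p₁−p₀)/p₁} ≤ PN ≤ min{1,(1−p₀)/p₁}.
  lower = (p₁ − p₀)/p₁ = 0.44262 / 0.74144 ≈ 0.5970
  upper = min{1, (1 − p₀)/p₁} = 0.70118 / 0.74144 ≈ 0.9457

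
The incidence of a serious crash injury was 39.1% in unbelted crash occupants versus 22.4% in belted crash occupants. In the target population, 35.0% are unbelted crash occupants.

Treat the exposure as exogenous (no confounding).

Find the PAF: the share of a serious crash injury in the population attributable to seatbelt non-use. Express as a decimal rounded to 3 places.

p₁ = 0.391, p₀ = 0.224.
Overall risk P(Y=1) = π·p₁ + (1−π)·p₀ = 0.35×0.391 + 0.65×0.224 = 0.28245.
Under exogeneity, PAF = [P(Y=1) − p₀] / P(Y=1).
PAF = (0.28245 − 0.224) / 0.28245 ≈ 0.2069

PAF ≈ 0.207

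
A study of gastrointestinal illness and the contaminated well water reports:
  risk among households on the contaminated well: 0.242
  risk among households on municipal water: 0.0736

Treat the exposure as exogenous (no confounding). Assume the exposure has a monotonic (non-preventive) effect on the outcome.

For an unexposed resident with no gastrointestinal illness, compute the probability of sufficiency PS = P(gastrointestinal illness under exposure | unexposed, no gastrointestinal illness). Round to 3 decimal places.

Let p₁ = 0.242, p₀ = 0.0736.
Under exogeneity and monotonicity, PS = (p₁ − p₀) / (1 − p₀).
PS = (0.242 − 0.0736) / (1 − 0.0736) = 0.1684 / 0.9264 ≈ 0.1818

PS ≈ 0.182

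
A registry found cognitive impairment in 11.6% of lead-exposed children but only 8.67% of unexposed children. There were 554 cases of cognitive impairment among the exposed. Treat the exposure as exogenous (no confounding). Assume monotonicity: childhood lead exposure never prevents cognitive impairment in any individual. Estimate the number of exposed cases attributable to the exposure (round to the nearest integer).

p₁ = 0.116, p₀ = 0.0867.
PN = (p₁ − p₀)/p₁ = (0.116 − 0.0867) / 0.116 ≈ 0.25259.
Attributable cases ≈ PN × (exposed cases) = 0.25259 × 554 ≈ 139.93.

about 140 cases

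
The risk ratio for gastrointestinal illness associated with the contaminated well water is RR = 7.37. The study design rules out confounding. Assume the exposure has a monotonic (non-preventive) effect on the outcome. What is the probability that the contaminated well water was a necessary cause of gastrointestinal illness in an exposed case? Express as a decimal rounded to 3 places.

PN ≈ 0.864

Under exogeneity and monotonicity, PN = (RR − 1) / RR = 1 − 1/RR.
PN = (7.37 − 1) / 7.37 = 6.37 / 7.37 ≈ 0.8643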